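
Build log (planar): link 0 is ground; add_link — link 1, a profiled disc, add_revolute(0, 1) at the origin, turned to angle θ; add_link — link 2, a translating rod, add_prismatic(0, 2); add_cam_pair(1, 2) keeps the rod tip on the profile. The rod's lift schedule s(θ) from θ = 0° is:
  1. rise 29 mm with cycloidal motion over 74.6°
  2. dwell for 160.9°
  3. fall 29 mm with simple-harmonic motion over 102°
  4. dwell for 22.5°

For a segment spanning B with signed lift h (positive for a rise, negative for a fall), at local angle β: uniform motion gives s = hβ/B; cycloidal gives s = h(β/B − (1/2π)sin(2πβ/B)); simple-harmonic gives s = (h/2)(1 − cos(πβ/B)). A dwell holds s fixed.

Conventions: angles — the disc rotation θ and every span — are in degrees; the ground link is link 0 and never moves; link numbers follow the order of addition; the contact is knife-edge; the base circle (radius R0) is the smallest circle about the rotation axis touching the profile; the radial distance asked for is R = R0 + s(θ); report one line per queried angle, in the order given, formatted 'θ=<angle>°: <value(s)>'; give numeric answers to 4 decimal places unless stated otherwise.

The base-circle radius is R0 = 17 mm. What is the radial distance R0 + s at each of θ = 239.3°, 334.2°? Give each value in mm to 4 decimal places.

seg 1 [0°–74.6°] cycloidal, h=29: full span → s += 29 → s = 29.0000
seg 2 [74.6°–235.5°] dwell: s stays 29.0000
seg 3 [235.5°–337.5°] simple-harmonic, h=-29: θ=239.3° here. β=3.8, B=102. -29/2·(1 − cos(π·0.0373)) = -0.0992 → s = 28.9008
seg 3 [235.5°–337.5°] simple-harmonic, h=-29: θ=334.2° here. β=98.7, B=102. -29/2·(1 − cos(π·0.9676)) = -28.9252 → s = 0.0748
θ=239.3°: R = R0 + s = 17 + 28.9008 = 45.9008
θ=334.2°: R = R0 + s = 17 + 0.0748 = 17.0748

θ=239.3°: 45.9008
θ=334.2°: 17.0748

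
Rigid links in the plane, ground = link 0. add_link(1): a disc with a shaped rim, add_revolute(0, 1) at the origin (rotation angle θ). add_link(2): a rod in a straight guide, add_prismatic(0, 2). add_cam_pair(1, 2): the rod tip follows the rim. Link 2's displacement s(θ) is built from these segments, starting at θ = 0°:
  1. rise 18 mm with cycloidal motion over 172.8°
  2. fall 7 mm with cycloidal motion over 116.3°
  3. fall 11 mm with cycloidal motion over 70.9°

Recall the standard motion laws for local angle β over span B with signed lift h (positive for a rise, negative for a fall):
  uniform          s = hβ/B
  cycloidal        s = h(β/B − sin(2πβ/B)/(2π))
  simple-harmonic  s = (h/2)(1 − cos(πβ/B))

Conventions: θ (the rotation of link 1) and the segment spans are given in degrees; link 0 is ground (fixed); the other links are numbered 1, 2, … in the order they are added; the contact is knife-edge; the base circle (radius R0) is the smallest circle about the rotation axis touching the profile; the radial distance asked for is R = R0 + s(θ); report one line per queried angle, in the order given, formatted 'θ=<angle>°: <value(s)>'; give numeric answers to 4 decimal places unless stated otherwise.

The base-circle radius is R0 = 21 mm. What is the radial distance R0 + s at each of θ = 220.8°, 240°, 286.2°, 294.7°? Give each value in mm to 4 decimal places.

segment 1 (0° to 172.8°, cycloidal, h = 18) is passed completely: s = 0.0000 + (18) = 18.0000
θ = 220.8° falls in segment 2 (172.8° to 289.1°, cycloidal, h = -7): β = 220.8 − 172.8 = 48°, B = 116.3°; Δs = -7·(0.4127 − sin(2π·0.4127)/(2π)) = -2.3083; s = 18.0000 − 2.3083 = 15.6917
θ = 240° falls in segment 2 (172.8° to 289.1°, cycloidal, h = -7): β = 240 − 172.8 = 67.2°, B = 116.3°; Δs = -7·(0.5778 − sin(2π·0.5778)/(2π)) = -4.5680; s = 18.0000 − 4.5680 = 13.4320
θ = 286.2° falls in segment 2 (172.8° to 289.1°, cycloidal, h = -7): β = 286.2 − 172.8 = 113.4°, B = 116.3°; Δs = -7·(0.9751 − sin(2π·0.9751)/(2π)) = -6.9993; s = 18.0000 − 6.9993 = 11.0007
segment 2 (172.8° to 289.1°, cycloidal, h = -7) is passed completely: s = 18.0000 + (-7) = 11.0000
θ = 294.7° falls in segment 3 (289.1° to 360°, cycloidal, h = -11): β = 294.7 − 289.1 = 5.6°, B = 70.9°; Δs = -11·(0.0790 − sin(2π·0.0790)/(2π)) = -0.0352; s = 11.0000 − 0.0352 = 10.9648
θ=220.8°: R = R0 + s = 21 + 15.6917 = 36.6917
θ=240°: R = R0 + s = 21 + 13.4320 = 34.4320
θ=286.2°: R = R0 + s = 21 + 11.0007 = 32.0007
θ=294.7°: R = R0 + s = 21 + 10.9648 = 31.9648

θ=220.8°: 36.6917
θ=240°: 34.4320
θ=286.2°: 32.0007
θ=294.7°: 31.9648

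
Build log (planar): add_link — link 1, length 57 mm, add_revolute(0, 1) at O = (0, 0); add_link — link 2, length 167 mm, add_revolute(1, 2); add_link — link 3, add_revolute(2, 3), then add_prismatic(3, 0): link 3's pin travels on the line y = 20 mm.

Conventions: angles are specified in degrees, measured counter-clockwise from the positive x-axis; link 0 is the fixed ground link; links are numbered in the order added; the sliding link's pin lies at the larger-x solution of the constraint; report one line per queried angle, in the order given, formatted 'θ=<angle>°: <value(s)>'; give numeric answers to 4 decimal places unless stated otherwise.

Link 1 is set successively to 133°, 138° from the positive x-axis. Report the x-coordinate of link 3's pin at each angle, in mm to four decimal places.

geometry: r = 57 mm, L = 167 mm, e = 20 mm
θ=133°: crank pin P = (r cos θ, r sin θ) = (-38.873907, 41.687161)
θ=133°: h = r sin θ − e = 41.687161 − 20 = 21.687161
θ=133°: x = r cos θ + √(L² − h²) = -38.873907 + 165.585830 = 126.711923
θ=138°: crank pin P = (r cos θ, r sin θ) = (-42.359255, 38.140445)
θ=138°: h = r sin θ − e = 38.140445 − 20 = 18.140445
θ=138°: x = r cos θ + √(L² − h²) = -42.359255 + 166.011820 = 123.652565

θ=133°: 126.7119
θ=138°: 123.6526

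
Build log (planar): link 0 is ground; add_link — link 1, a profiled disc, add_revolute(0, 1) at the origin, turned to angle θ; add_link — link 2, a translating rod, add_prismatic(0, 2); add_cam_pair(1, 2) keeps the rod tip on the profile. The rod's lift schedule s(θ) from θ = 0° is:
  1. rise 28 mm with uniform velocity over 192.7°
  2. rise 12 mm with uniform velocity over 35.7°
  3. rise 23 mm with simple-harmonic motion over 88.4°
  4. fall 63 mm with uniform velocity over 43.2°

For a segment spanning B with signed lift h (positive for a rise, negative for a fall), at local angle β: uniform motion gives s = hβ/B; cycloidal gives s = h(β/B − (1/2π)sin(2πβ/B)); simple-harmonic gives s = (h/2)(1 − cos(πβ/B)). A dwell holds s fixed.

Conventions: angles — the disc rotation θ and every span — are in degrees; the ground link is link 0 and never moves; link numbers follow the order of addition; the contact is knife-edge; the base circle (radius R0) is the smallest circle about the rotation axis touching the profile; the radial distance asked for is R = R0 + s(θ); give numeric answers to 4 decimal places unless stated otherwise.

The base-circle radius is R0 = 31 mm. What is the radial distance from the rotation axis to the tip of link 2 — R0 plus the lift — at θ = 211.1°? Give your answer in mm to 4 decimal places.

seg 1 [0°–192.7°] uniform, h=28: full span → s += 28 → s = 28.0000
seg 2 [192.7°–228.4°] uniform, h=12: θ=211.1° here. β=18.4, B=35.7. 12·18.4/35.7 = 6.1849 → s = 34.1849
R = R0 + s = 31 + 34.1849 = 65.1849

65.1849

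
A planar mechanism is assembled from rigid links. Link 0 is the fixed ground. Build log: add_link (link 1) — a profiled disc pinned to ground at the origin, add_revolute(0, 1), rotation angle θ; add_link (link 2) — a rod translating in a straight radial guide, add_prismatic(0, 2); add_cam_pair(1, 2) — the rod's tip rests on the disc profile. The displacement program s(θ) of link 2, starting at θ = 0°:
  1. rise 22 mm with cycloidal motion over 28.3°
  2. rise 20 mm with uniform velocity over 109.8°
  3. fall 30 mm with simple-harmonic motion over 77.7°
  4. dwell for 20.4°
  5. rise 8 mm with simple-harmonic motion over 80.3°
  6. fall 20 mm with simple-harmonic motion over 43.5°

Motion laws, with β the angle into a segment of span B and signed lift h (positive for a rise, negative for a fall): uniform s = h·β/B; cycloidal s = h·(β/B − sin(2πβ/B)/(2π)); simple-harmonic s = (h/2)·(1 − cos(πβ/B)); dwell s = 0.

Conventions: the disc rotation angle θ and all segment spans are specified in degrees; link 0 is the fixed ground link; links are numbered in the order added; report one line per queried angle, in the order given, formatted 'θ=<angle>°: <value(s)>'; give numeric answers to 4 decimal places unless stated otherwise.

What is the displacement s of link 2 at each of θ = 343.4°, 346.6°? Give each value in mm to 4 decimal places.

seg 1 [0°–28.3°] cycloidal, h=22: full span → s += 22 → s = 22.0000
seg 2 [28.3°–138.1°] uniform, h=20: full span → s += 20 → s = 42.0000
seg 3 [138.1°–215.8°] simple-harmonic, h=-30: full span → s += -30 → s = 12.0000
seg 4 [215.8°–236.2°] dwell: s stays 12.0000
seg 5 [236.2°–316.5°] simple-harmonic, h=8: full span → s += 8 → s = 20.0000
seg 6 [316.5°–360°] simple-harmonic, h=-20: θ=343.4° here. β=26.9, B=43.5. -20/2·(1 − cos(π·0.6184)) = -13.6342 → s = 6.3658
seg 6 [316.5°–360°] simple-harmonic, h=-20: θ=346.6° here. β=30.1, B=43.5. -20/2·(1 − cos(π·0.6920)) = -15.6715 → s = 4.3285

θ=343.4°: 6.3658
θ=346.6°: 4.3285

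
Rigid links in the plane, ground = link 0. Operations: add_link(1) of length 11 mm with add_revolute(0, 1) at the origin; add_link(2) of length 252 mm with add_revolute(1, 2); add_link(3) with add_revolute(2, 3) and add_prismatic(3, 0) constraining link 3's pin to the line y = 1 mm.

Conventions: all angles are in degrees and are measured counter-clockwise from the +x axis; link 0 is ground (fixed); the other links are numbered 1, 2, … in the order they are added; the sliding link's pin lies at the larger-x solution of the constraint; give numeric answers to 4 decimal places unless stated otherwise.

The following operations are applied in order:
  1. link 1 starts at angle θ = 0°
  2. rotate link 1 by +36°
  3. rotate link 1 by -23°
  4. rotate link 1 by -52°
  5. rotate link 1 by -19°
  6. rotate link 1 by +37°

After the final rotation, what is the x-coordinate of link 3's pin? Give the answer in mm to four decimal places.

geometry: r = 11 mm, L = 252 mm, e = 1 mm; θ starts at 0°
rotate link 1 by +36°: θ ← 0° +36° = 36°
rotate link 1 by -23°: θ ← 36° -23° = 13°
rotate link 1 by -52°: θ ← 13° -52° = -39°
rotate link 1 by -19°: θ ← -39° -19° = -58°
rotate link 1 by +37°: θ ← -58° +37° = -21°
crank pin P = (r cos θ, r sin θ) = (10.269385, -3.942047)
h = r sin θ − e = -3.942047 − 1 = -4.942047
x = r cos θ + √(L² − h²) = 10.269385 + 251.951535 = 262.220920

262.2209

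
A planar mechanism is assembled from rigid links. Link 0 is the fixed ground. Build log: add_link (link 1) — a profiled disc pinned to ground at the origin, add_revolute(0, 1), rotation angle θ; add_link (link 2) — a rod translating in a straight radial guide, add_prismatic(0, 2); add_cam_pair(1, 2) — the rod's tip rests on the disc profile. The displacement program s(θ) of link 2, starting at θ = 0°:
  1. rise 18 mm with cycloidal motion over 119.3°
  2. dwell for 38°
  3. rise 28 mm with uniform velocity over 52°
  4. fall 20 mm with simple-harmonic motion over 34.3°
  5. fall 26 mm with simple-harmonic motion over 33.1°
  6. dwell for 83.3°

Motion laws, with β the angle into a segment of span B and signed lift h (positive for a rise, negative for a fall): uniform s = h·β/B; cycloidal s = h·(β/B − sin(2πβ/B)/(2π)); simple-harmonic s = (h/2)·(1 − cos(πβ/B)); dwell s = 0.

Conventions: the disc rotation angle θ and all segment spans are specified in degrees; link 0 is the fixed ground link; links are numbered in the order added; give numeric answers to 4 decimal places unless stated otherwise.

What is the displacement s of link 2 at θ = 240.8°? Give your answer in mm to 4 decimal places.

seg 1 [0°–119.3°] cycloidal, h=18: full span → s += 18 → s = 18.0000
seg 2 [119.3°–157.3°] dwell: s stays 18.0000
seg 3 [157.3°–209.3°] uniform, h=28: full span → s += 28 → s = 46.0000
seg 4 [209.3°–243.6°] simple-harmonic, h=-20: θ=240.8° here. β=31.5, B=34.3. -20/2·(1 − cos(π·0.9184)) = -19.6729 → s = 26.3271

26.3271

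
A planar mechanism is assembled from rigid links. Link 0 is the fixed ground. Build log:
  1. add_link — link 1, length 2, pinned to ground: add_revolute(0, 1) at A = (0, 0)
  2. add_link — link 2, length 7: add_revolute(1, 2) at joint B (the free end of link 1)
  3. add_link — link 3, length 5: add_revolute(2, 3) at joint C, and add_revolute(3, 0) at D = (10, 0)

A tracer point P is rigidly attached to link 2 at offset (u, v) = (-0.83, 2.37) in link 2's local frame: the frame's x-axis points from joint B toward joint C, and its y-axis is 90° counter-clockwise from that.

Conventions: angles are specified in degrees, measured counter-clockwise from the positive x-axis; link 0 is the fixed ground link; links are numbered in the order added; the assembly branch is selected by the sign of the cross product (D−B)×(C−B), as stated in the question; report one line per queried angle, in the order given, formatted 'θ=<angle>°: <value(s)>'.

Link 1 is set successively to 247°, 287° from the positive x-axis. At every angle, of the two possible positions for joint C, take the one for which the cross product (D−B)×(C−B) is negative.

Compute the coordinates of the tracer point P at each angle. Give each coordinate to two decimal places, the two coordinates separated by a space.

A=(0,0), D=(10.00,0)
θ=247°: B = A + 2.00·(cos247°, sin247°) = (-0.7815, -1.8410)
θ=247°: |BD| = 10.9375
θ=247°: circle(B,7.00) ∩ circle(D,5.00): a=6.5659, h=2.4267
θ=247°:   candidates: C₊=(5.2823,1.6563) cross=26.542; C₋=(6.0992,-3.1279) cross=-26.542
θ=247°:   branch - wants cross < 0 → take C=(6.0992,-3.1279) (cross=-26.542)
θ=247°: ex = (C−B)/|BC| = (0.9830,-0.1838); ey = (0.1838,0.9830)
θ=247°: P = B + -0.83·ex + 2.37·ey = (-1.1616,0.6412)
θ=287°: B = A + 2.00·(cos287°, sin287°) = (0.5847, -1.9126)
θ=287°: |BD| = 9.6076
θ=287°: circle(B,7.00) ∩ circle(D,5.00): a=6.0528, h=3.5162
θ=287°:   candidates: C₊=(5.8164,2.7382) cross=33.782; C₋=(7.2164,-4.1535) cross=-33.782
θ=287°:   branch - wants cross < 0 → take C=(7.2164,-4.1535) (cross=-33.782)
θ=287°: ex = (C−B)/|BC| = (0.9474,-0.3201); ey = (0.3201,0.9474)
θ=287°: P = B + -0.83·ex + 2.37·ey = (0.5571,0.5984)

θ=247°: -1.16 0.64
θ=287°: 0.56 0.60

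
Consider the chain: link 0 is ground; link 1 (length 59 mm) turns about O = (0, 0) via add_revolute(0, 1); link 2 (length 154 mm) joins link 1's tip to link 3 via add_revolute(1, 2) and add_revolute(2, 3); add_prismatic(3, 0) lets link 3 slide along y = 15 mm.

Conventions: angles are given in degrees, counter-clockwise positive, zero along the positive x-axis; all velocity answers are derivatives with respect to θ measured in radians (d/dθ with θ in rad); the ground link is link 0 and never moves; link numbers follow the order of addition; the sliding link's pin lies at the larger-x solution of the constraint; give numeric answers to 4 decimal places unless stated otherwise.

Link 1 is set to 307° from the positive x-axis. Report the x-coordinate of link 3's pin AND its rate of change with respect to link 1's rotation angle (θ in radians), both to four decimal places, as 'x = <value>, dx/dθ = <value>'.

geometry: r = 59 mm, L = 154 mm, e = 15 mm
crank pin P = (r cos θ, r sin θ) = (35.507086, -47.119495)
h = r sin θ − e = -47.119495 − 15 = -62.119495
x = r cos θ + √(L² − h²) = 35.507086 + 140.915465 = 176.422552
dx/dθ = −r sin θ − h·r cos θ/√(L² − h²) (θ in radians; h = -62.119495) = 62.772016

x = 176.4226, dx/dθ = 62.7720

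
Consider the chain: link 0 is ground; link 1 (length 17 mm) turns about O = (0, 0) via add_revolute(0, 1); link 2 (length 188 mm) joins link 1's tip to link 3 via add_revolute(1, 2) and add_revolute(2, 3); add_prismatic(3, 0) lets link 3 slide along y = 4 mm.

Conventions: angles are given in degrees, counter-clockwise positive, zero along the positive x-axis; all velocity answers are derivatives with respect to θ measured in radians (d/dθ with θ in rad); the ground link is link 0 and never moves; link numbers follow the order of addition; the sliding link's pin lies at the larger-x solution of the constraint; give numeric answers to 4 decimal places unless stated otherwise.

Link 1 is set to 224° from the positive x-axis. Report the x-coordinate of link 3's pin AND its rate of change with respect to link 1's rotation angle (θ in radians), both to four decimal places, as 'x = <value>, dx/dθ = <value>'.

geometry: r = 17 mm, L = 188 mm, e = 4 mm
crank pin P = (r cos θ, r sin θ) = (-12.228777, -11.809192)
h = r sin θ − e = -11.809192 − 4 = -15.809192
x = r cos θ + √(L² − h²) = -12.228777 + 187.334112 = 175.105335
dx/dθ = −r sin θ − h·r cos θ/√(L² − h²) (θ in radians; h = -15.809192) = 10.777201

x = 175.1053, dx/dθ = 10.7772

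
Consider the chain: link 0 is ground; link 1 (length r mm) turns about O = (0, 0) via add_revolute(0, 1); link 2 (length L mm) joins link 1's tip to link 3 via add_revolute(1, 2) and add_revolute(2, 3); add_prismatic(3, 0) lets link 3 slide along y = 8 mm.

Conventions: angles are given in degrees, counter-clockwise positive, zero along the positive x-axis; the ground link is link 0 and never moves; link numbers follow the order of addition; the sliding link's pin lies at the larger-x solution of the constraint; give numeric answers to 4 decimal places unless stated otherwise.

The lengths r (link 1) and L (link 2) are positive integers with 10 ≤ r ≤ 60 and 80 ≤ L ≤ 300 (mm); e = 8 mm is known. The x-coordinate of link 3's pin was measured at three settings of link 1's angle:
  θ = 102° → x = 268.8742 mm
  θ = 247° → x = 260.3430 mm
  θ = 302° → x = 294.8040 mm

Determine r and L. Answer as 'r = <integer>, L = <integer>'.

constraint per measurement: (x − r cos θ)² + (r sin θ − e)² = L²
subtracting the θ₁ and θ₂ equations cancels the r² and L² terms:
r = (x₁² − x₂²) / (2[(x₁cos θ₁ + e sin θ₁) − (x₂cos θ₂ + e sin θ₂)]) = 37.0002 → r = 37
L² = (x₁ − r cos θ₁)² + (r sin θ₁ − e)² = 77284.0267 → L = 278.0000 → L = 278
check at θ₃=302°: x = 294.8040 (printed 294.8040) ✓

r = 37, L = 278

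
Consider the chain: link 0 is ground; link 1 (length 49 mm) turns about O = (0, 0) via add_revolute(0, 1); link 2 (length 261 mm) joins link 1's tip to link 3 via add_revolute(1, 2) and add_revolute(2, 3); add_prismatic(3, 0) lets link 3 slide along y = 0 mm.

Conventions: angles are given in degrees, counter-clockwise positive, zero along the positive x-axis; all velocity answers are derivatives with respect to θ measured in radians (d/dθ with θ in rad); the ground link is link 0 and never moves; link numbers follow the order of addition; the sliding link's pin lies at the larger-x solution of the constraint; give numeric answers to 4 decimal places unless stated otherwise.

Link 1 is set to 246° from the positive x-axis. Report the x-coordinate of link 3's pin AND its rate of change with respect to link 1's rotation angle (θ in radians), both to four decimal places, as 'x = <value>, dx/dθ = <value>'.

geometry: r = 49 mm, L = 261 mm, e = 0 mm
crank pin P = (r cos θ, r sin θ) = (-19.930096, -44.763727)
h = r sin θ − e = -44.763727 − 0 = -44.763727
x = r cos θ + √(L² − h²) = -19.930096 + 257.132668 = 237.202572
dx/dθ = −r sin θ − h·r cos θ/√(L² − h²) (θ in radians; h = -44.763727) = 41.294136

x = 237.2026, dx/dθ = 41.2941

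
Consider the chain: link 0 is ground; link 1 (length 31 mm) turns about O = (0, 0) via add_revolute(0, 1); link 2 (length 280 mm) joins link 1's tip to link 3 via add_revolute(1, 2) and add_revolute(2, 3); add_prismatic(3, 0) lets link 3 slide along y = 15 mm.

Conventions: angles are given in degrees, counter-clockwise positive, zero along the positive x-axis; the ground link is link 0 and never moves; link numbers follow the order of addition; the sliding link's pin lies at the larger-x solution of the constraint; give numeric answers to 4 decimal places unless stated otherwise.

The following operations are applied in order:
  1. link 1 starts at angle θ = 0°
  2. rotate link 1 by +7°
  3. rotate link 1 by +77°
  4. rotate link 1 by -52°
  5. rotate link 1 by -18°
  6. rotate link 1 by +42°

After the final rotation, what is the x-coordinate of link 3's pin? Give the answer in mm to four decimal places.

geometry: r = 31 mm, L = 280 mm, e = 15 mm; θ starts at 0°
rotate link 1 by +7°: θ ← 0° +7° = 7°
rotate link 1 by +77°: θ ← 7° +77° = 84°
rotate link 1 by -52°: θ ← 84° -52° = 32°
rotate link 1 by -18°: θ ← 32° -18° = 14°
rotate link 1 by +42°: θ ← 14° +42° = 56°
crank pin P = (r cos θ, r sin θ) = (17.334980, 25.700165)
h = r sin θ − e = 25.700165 − 15 = 10.700165
x = r cos θ + √(L² − h²) = 17.334980 + 279.795473 = 297.130453

297.1305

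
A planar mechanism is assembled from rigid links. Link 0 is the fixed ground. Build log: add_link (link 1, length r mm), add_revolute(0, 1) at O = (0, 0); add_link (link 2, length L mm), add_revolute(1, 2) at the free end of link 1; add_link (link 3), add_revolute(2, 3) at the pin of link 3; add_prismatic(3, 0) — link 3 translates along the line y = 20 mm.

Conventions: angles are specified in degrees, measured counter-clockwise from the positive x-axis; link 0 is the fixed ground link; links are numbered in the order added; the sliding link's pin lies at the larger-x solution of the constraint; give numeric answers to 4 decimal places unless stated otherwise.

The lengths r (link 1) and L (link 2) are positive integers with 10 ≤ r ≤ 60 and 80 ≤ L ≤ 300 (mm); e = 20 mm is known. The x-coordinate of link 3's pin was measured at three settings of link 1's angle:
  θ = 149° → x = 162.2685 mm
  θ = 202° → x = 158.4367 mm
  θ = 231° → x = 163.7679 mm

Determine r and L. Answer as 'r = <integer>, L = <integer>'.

constraint per measurement: (x − r cos θ)² + (r sin θ − e)² = L²
subtracting the θ₁ and θ₂ equations cancels the r² and L² terms:
r = (x₁² − x₂²) / (2[(x₁cos θ₁ + e sin θ₁) − (x₂cos θ₂ + e sin θ₂)]) = 24.0000 → r = 24
L² = (x₁ − r cos θ₁)² + (r sin θ₁ − e)² = 33489.0096 → L = 183.0000 → L = 183
check at θ₃=231°: x = 163.7679 (printed 163.7679) ✓

r = 24, L = 183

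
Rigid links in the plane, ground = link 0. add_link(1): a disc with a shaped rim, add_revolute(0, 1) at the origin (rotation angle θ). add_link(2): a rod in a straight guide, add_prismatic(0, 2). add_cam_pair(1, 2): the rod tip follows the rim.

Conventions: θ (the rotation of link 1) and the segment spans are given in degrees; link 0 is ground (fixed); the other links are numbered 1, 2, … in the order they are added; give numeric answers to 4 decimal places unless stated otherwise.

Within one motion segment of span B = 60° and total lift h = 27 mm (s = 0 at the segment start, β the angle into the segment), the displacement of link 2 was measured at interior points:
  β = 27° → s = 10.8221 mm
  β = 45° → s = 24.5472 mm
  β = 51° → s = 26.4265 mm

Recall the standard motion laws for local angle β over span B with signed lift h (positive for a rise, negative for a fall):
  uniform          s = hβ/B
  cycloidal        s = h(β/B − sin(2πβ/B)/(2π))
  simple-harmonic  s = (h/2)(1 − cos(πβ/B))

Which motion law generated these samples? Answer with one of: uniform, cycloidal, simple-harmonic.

candidates at β/B = r: uniform s = h·r (linear in β); cycloidal s = h·(r − sin(2πr)/(2π)); simple-harmonic s = (h/2)(1 − cos(πr))
β=27°: printed 10.8221 | uniform 12.1500, cycloidal 10.8221, simple-harmonic 11.3881
β=45°: printed 24.5472 | uniform 20.2500, cycloidal 24.5472, simple-harmonic 23.0459
β=51°: printed 26.4265 | uniform 22.9500, cycloidal 26.4265, simple-harmonic 25.5286
only one law matches every sample → cycloidal

cycloidal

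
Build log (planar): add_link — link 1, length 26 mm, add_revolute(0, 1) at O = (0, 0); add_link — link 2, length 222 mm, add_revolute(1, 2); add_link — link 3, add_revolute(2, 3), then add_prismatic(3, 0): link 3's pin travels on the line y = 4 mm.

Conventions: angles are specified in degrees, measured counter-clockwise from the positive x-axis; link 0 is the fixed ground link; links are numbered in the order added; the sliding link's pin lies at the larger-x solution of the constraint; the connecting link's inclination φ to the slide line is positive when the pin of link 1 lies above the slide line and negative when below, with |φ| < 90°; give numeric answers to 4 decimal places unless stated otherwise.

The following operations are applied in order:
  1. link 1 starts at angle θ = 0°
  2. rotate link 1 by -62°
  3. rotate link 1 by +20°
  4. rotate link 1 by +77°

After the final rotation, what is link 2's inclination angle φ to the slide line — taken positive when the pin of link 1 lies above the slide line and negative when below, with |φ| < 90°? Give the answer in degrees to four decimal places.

geometry: r = 26 mm, L = 222 mm, e = 4 mm; θ starts at 0°
rotate link 1 by -62°: θ ← 0° -62° = -62°
rotate link 1 by +20°: θ ← -62° +20° = -42°
rotate link 1 by +77°: θ ← -42° +77° = 35°
h = r sin θ − e = 14.912987 − 4 = 10.912987
sin φ = h / L = 10.912987 / 222 = 0.04915760
φ = arcsin(0.04915760) = 2.817659°

2.8177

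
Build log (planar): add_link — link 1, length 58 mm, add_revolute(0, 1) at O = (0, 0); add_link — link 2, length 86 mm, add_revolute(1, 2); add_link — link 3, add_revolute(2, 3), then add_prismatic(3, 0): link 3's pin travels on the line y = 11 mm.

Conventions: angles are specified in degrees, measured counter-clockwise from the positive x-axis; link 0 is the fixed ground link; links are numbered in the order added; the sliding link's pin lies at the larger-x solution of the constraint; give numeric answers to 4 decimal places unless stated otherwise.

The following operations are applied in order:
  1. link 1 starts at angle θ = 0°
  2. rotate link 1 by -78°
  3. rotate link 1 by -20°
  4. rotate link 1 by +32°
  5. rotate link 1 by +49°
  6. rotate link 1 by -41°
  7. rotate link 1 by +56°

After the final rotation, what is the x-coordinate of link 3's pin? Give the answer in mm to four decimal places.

geometry: r = 58 mm, L = 86 mm, e = 11 mm; θ starts at 0°
rotate link 1 by -78°: θ ← 0° -78° = -78°
rotate link 1 by -20°: θ ← -78° -20° = -98°
rotate link 1 by +32°: θ ← -98° +32° = -66°
rotate link 1 by +49°: θ ← -66° +49° = -17°
rotate link 1 by -41°: θ ← -17° -41° = -58°
rotate link 1 by +56°: θ ← -58° +56° = -2°
crank pin P = (r cos θ, r sin θ) = (57.964668, -2.024171)
h = r sin θ − e = -2.024171 − 11 = -13.024171
x = r cos θ + √(L² − h²) = 57.964668 + 85.008064 = 142.972732

142.9727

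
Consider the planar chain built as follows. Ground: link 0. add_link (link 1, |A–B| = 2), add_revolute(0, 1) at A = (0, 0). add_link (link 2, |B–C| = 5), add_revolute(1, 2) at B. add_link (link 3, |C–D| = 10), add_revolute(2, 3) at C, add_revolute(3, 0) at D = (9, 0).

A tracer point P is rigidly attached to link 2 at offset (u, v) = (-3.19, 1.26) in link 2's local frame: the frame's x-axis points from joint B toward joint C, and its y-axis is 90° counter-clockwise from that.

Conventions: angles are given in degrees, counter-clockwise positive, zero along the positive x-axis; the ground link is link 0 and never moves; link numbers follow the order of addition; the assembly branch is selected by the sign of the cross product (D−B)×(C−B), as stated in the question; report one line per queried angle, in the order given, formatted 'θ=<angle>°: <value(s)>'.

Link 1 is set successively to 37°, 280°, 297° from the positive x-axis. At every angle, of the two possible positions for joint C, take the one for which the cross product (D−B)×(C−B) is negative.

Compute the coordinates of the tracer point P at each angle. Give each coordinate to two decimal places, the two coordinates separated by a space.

A=(0,0), D=(9.00,0)
θ=37°: B = A + 2.00·(cos37°, sin37°) = (1.5973, 1.2036)
θ=37°: |BD| = 7.4999
θ=37°: circle(B,5.00) ∩ circle(D,10.00): a=-1.2501, h=4.8412
θ=37°:   candidates: C₊=(1.1403,6.1827) cross=36.309; C₋=(-0.4135,-3.3742) cross=-36.309
θ=37°:   branch - wants cross < 0 → take C=(-0.4135,-3.3742) (cross=-36.309)
θ=37°: ex = (C−B)/|BC| = (-0.4022,-0.9156); ey = (0.9156,-0.4022)
θ=37°: P = B + -3.19·ex + 1.26·ey = (4.0338,3.6176)
θ=280°: B = A + 2.00·(cos280°, sin280°) = (0.3473, -1.9696)
θ=280°: |BD| = 8.8740
θ=280°: circle(B,5.00) ∩ circle(D,10.00): a=0.2112, h=4.9955
θ=280°:   candidates: C₊=(-0.5555,2.9482) cross=44.331; C₋=(1.6620,-6.7937) cross=-44.331
θ=280°:   branch - wants cross < 0 → take C=(1.6620,-6.7937) (cross=-44.331)
θ=280°: ex = (C−B)/|BC| = (0.2629,-0.9648); ey = (0.9648,0.2629)
θ=280°: P = B + -3.19·ex + 1.26·ey = (0.7242,1.4394)
θ=297°: B = A + 2.00·(cos297°, sin297°) = (0.9080, -1.7820)
θ=297°: |BD| = 8.2859
θ=297°: circle(B,5.00) ∩ circle(D,10.00): a=-0.3828, h=4.9853
θ=297°:   candidates: C₊=(-0.5380,3.0043) cross=41.308; C₋=(1.6063,-6.7330) cross=-41.308
θ=297°:   branch - wants cross < 0 → take C=(1.6063,-6.7330) (cross=-41.308)
θ=297°: ex = (C−B)/|BC| = (0.1397,-0.9902); ey = (0.9902,0.1397)
θ=297°: P = B + -3.19·ex + 1.26·ey = (1.7101,1.5527)

θ=37°: 4.03 3.62
θ=280°: 0.72 1.44
θ=297°: 1.71 1.55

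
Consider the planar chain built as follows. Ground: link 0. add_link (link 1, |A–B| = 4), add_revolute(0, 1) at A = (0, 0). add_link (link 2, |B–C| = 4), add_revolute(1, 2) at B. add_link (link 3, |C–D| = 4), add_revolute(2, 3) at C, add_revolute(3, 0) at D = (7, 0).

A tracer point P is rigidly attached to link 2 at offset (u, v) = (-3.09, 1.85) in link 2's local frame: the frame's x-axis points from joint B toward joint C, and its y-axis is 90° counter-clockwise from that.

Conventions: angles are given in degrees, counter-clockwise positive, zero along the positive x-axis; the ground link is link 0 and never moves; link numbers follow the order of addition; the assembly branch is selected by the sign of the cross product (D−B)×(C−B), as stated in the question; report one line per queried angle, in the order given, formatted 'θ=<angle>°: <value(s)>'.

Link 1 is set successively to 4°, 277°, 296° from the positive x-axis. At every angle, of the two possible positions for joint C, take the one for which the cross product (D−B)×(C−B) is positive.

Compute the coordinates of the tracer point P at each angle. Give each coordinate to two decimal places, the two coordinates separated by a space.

A=(0,0), D=(7.00,0)
θ=4°: B = A + 4.00·(cos4°, sin4°) = (3.9903, 0.2790)
θ=4°: |BD| = 3.0227
θ=4°: circle(B,4.00) ∩ circle(D,4.00): a=1.5113, h=3.7035
θ=4°:   candidates: C₊=(5.8370,3.8272) cross=11.194; C₋=(5.1533,-3.5482) cross=-11.194
θ=4°:   branch + wants cross > 0 → take C=(5.8370,3.8272) (cross=11.194)
θ=4°: ex = (C−B)/|BC| = (0.4617,0.8870); ey = (-0.8870,0.4617)
θ=4°: P = B + -3.09·ex + 1.85·ey = (0.9226,-1.6078)
θ=277°: B = A + 4.00·(cos277°, sin277°) = (0.4875, -3.9702)
θ=277°: |BD| = 7.6273
θ=277°: circle(B,4.00) ∩ circle(D,4.00): a=3.8136, h=1.2067
θ=277°:   candidates: C₊=(3.1156,-0.9547) cross=9.204; C₋=(4.3719,-3.0154) cross=-9.204
θ=277°:   branch + wants cross > 0 → take C=(3.1156,-0.9547) (cross=9.204)
θ=277°: ex = (C−B)/|BC| = (0.6570,0.7539); ey = (-0.7539,0.6570)
θ=277°: P = B + -3.09·ex + 1.85·ey = (-2.9374,-5.0841)
θ=296°: B = A + 4.00·(cos296°, sin296°) = (1.7535, -3.5952)
θ=296°: |BD| = 6.3601
θ=296°: circle(B,4.00) ∩ circle(D,4.00): a=3.1801, h=2.4264
θ=296°:   candidates: C₊=(3.0052,0.2039) cross=15.432; C₋=(5.7483,-3.7991) cross=-15.432
θ=296°:   branch + wants cross > 0 → take C=(3.0052,0.2039) (cross=15.432)
θ=296°: ex = (C−B)/|BC| = (0.3129,0.9498); ey = (-0.9498,0.3129)
θ=296°: P = B + -3.09·ex + 1.85·ey = (-0.9706,-5.9511)

θ=4°: 0.92 -1.61
θ=277°: -2.94 -5.08
θ=296°: -0.97 -5.95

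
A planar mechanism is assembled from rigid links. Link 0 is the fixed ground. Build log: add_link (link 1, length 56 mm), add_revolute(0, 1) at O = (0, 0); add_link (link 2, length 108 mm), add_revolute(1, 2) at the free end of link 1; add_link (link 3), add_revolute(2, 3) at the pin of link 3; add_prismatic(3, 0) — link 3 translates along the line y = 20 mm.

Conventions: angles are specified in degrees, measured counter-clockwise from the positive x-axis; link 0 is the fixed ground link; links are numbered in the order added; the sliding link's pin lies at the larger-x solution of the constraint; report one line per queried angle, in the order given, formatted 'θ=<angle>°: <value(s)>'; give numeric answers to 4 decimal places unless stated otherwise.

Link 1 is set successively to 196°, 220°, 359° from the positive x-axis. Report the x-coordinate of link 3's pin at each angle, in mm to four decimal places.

geometry: r = 56 mm, L = 108 mm, e = 20 mm
θ=196°: crank pin P = (r cos θ, r sin θ) = (-53.830655, -15.435692)
θ=196°: h = r sin θ − e = -15.435692 − 20 = -35.435692
θ=196°: x = r cos θ + √(L² − h²) = -53.830655 + 102.021134 = 48.190479
θ=220°: crank pin P = (r cos θ, r sin θ) = (-42.898489, -35.996106)
θ=220°: h = r sin θ − e = -35.996106 − 20 = -55.996106
θ=220°: x = r cos θ + √(L² − h²) = -42.898489 + 92.349532 = 49.451043
θ=359°: crank pin P = (r cos θ, r sin θ) = (55.991471, -0.977335)
θ=359°: h = r sin θ − e = -0.977335 − 20 = -20.977335
θ=359°: x = r cos θ + √(L² − h²) = 55.991471 + 105.943152 = 161.934623

θ=196°: 48.1905
θ=220°: 49.4510
θ=359°: 161.9346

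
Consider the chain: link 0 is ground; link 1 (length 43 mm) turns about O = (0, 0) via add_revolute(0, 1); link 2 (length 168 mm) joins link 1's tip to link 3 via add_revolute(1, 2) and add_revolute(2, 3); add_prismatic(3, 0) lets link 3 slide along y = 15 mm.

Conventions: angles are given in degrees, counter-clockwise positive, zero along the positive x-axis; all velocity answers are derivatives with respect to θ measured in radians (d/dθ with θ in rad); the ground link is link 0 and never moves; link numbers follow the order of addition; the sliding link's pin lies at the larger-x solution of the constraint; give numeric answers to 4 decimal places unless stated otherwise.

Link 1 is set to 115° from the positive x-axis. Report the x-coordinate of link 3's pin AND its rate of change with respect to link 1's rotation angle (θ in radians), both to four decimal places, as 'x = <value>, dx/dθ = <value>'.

geometry: r = 43 mm, L = 168 mm, e = 15 mm
crank pin P = (r cos θ, r sin θ) = (-18.172585, 38.971235)
h = r sin θ − e = 38.971235 − 15 = 23.971235
x = r cos θ + √(L² − h²) = -18.172585 + 166.281027 = 148.108442
dx/dθ = −r sin θ − h·r cos θ/√(L² − h²) (θ in radians; h = 23.971235) = -36.351457

x = 148.1084, dx/dθ = -36.3515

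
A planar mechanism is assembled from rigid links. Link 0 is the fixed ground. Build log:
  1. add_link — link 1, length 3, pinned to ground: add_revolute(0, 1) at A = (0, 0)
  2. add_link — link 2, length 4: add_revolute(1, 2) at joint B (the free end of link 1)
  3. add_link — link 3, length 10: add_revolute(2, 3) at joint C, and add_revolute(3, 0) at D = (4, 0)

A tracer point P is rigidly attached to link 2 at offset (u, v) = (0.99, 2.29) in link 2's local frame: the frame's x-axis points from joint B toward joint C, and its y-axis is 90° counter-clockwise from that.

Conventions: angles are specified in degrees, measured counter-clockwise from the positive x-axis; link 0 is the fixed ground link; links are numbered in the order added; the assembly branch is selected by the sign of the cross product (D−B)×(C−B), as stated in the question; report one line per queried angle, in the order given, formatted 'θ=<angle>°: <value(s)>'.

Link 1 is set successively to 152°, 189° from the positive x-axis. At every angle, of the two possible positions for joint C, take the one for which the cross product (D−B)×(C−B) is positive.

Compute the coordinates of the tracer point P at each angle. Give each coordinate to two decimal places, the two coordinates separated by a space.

A=(0,0), D=(4.00,0)
θ=152°: B = A + 3.00·(cos152°, sin152°) = (-2.6488, 1.4084)
θ=152°: |BD| = 6.7964
θ=152°: circle(B,4.00) ∩ circle(D,10.00): a=-2.7816, h=2.8745
θ=152°:   candidates: C₊=(-4.7743,4.7970) cross=19.536; C₋=(-5.9657,-0.8273) cross=-19.536
θ=152°:   branch + wants cross > 0 → take C=(-4.7743,4.7970) (cross=19.536)
θ=152°: ex = (C−B)/|BC| = (-0.5314,0.8471); ey = (-0.8471,-0.5314)
θ=152°: P = B + 0.99·ex + 2.29·ey = (-5.1148,1.0302)
θ=189°: B = A + 3.00·(cos189°, sin189°) = (-2.9631, -0.4693)
θ=189°: |BD| = 6.9789
θ=189°: circle(B,4.00) ∩ circle(D,10.00): a=-2.5287, h=3.0993
θ=189°:   candidates: C₊=(-5.6945,2.4529) cross=21.629; C₋=(-5.2777,-3.7316) cross=-21.629
θ=189°:   branch + wants cross > 0 → take C=(-5.6945,2.4529) (cross=21.629)
θ=189°: ex = (C−B)/|BC| = (-0.6829,0.7306); ey = (-0.7306,-0.6829)
θ=189°: P = B + 0.99·ex + 2.29·ey = (-5.3121,-1.3098)

θ=152°: -5.11 1.03
θ=189°: -5.31 -1.31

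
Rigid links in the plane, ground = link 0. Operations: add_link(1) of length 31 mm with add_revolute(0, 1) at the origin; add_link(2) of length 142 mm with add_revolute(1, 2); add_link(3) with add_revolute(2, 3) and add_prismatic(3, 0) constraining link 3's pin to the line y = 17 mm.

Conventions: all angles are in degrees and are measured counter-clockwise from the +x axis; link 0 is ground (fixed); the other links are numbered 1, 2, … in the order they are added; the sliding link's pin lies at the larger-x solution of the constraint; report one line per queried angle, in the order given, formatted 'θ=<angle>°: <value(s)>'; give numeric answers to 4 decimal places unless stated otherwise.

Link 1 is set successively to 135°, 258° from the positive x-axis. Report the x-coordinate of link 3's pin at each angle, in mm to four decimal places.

geometry: r = 31 mm, L = 142 mm, e = 17 mm
θ=135°: crank pin P = (r cos θ, r sin θ) = (-21.920310, 21.920310)
θ=135°: h = r sin θ − e = 21.920310 − 17 = 4.920310
θ=135°: x = r cos θ + √(L² − h²) = -21.920310 + 141.914730 = 119.994420
θ=258°: crank pin P = (r cos θ, r sin θ) = (-6.445262, -30.322576)
θ=258°: h = r sin θ − e = -30.322576 − 17 = -47.322576
θ=258°: x = r cos θ + √(L² − h²) = -6.445262 + 133.882687 = 127.437424

θ=135°: 119.9944
θ=258°: 127.4374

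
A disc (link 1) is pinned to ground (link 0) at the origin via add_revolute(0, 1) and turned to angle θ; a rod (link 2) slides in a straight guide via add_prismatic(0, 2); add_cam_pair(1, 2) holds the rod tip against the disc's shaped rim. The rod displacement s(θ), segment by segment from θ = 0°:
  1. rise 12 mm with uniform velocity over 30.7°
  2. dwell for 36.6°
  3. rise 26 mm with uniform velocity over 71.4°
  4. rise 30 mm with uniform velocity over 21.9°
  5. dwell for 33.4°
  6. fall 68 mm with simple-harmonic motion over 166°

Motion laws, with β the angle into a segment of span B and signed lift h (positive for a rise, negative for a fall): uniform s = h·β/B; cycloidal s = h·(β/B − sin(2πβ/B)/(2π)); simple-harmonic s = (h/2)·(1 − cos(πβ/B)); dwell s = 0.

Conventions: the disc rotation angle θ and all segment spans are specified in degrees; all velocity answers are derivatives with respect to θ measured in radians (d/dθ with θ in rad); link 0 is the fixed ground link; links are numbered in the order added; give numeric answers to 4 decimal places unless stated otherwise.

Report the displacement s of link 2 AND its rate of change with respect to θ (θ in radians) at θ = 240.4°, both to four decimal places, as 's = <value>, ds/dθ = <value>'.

segment 1 (0° to 30.7°, uniform, h = 12) is passed completely: s = 0.0000 + (12) = 12.0000
segment 2 (30.7° to 67.3°, dwell): s unchanged at 12.0000
segment 3 (67.3° to 138.7°, uniform, h = 26) is passed completely: s = 12.0000 + (26) = 38.0000
segment 4 (138.7° to 160.6°, uniform, h = 30) is passed completely: s = 38.0000 + (30) = 68.0000
segment 5 (160.6° to 194°, dwell): s unchanged at 68.0000
θ = 240.4° falls in segment 6 (194° to 360°, simple-harmonic, h = -68): β = 240.4 − 194 = 46.4°, B = 166°; Δs = -68/2·(1 − cos(π·0.2795)) = -12.2879; s = 68.0000 − 12.2879 = 55.7121
velocity in seg [194°–360°] (simple-harmonic), θ in radians: β = 46.4° = 0.8098 rad, B = 166° = 2.8972 rad; ds/dθ = (πh/(2B)) sin(πβ/B) = (π·(-68)/(2·2.8972)) sin(π·0.2795) = -28.371261 mm/rad

s = 55.7121, ds/dθ = -28.3713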